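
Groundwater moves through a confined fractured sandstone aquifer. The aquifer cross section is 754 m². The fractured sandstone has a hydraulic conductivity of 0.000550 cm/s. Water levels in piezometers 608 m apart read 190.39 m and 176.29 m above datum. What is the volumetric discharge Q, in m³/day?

8.31

Convert K: 0.000550 cm/s × 864 = 0.4752 m/day.
Hydraulic gradient i = (190.39 − 176.29) / 608 = 14.1 / 608 = 0.02319.
Darcy's law: Q = K · A · i = 0.4752 × 754.0 × 0.02319 = 8.309 m³/day.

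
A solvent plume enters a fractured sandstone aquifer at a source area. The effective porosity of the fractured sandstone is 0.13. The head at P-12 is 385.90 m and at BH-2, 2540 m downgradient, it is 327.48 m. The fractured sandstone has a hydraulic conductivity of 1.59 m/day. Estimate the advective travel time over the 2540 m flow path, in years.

Hydraulic gradient i = (385.90 − 327.48) / 2540 = 58.42 / 2540 = 0.02300.
Darcy flux q = K · i = 1.590 × 0.02300 = 0.03657 m/day.
Seepage velocity v = q / n_e = 0.03657 / 0.13 = 0.2813 m/day.
Travel time t = L / v = 2540 / 0.2813 = 9029 days = 24.72 years.

24.7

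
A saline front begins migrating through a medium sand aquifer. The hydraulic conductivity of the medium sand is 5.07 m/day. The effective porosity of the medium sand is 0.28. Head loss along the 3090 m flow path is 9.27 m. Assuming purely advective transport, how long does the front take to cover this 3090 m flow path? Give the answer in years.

156

Hydraulic gradient i = Δh / L = 9.27 / 3090 = 0.003000.
Darcy flux q = K · i = 5.070 × 0.003000 = 0.01521 m/day.
Seepage velocity v = q / n_e = 0.01521 / 0.28 = 0.05432 m/day.
Travel time t = L / v = 3090 / 0.05432 = 56884 days = 155.7 years.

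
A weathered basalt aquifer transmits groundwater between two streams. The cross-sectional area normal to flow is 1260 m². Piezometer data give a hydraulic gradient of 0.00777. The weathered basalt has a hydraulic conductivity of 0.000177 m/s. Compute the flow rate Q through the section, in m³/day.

Convert K: 0.000177 m/s × 86400 = 15.29 m/day.
Hydraulic gradient i = 0.00777.
Darcy's law: Q = K · A · i = 15.29 × 1260 × 0.007770 = 149.7 m³/day.

150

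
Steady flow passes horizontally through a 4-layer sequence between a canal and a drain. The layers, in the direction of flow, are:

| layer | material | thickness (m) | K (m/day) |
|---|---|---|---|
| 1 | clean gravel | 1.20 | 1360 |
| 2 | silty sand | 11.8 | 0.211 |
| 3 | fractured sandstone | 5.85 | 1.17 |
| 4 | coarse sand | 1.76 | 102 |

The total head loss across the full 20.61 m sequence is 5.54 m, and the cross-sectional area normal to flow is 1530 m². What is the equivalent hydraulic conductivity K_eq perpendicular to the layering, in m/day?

Flow is perpendicular to layering, so the layers act in series and the equivalent K is the thickness-weighted harmonic mean.
Total thickness L = 1.20 + 11.8 + 5.85 + 1.76 = 20.61 m.
Σ(b_i/K_i) = 1.20/1360 + 11.8/0.211 + 5.85/1.17 + 1.76/102 = 60.94 d.
K_eq = L / Σ(b_i/K_i) = 20.61 / 60.94 = 0.3382 m/day.

0.338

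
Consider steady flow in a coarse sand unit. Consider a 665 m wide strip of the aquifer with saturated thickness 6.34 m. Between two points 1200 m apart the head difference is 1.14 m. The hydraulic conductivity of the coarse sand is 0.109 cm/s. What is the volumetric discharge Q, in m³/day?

377

Convert K: 0.109 cm/s × 864 = 94.18 m/day.
Cross-sectional area A = 665 × 6.34 = 4216 m².
Hydraulic gradient i = Δh / L = 1.14 / 1200 = 0.0009500.
Darcy's law: Q = K · A · i = 94.18 × 4216 × 0.0009500 = 377.2 m³/day.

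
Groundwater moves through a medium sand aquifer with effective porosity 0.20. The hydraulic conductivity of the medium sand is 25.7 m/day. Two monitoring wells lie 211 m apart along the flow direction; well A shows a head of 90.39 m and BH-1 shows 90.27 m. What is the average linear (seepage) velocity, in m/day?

0.0731

Hydraulic gradient i = (90.39 − 90.27) / 211 = 0.12 / 211 = 0.0005687.
Darcy flux q = K · i = 25.70 × 0.0005687 = 0.01462 m/day.
Seepage velocity v = q / n_e = 0.01462 / 0.20 = 0.07308 m/day.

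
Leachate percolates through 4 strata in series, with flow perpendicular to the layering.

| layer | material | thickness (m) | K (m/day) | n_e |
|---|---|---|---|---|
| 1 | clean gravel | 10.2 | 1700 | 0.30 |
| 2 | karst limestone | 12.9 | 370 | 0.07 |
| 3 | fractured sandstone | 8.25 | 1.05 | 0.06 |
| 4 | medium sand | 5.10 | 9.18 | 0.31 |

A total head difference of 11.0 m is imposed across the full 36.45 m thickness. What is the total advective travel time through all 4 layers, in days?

With flow normal to the layers, continuity requires the same specific discharge q through every layer.
Σ(b_i/K_i) = 10.2/1700 + 12.9/370 + 8.25/1.05 + 5.10/9.18 = 8.454 d.
q = Δh / Σ(b_i/K_i) = 11.0 / 8.454 = 1.301 m/day.
In each layer the seepage velocity is v_i = q/n_i, so the layer transit time is t_i = b_i·n_i / q:
  layer 1 (clean gravel): t_1 = 10.2 × 0.30 / 1.301 = 2.352 d
  layer 2 (karst limestone): t_2 = 12.9 × 0.07 / 1.301 = 0.6940 d
  layer 3 (fractured sandstone): t_3 = 8.25 × 0.06 / 1.301 = 0.3804 d
  layer 4 (medium sand): t_4 = 5.10 × 0.31 / 1.301 = 1.215 d
Total t = Σ t_i = 4.641 days.

4.64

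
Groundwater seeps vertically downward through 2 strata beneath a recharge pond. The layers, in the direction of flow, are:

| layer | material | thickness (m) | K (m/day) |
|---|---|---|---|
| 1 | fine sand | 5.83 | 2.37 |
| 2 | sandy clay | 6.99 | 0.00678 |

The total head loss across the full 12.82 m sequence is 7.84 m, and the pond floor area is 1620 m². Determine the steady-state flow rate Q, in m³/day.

12.3

Flow is perpendicular to layering, so the layers act in series and the equivalent K is the thickness-weighted harmonic mean.
Total thickness L = 5.83 + 6.99 = 12.82 m.
Σ(b_i/K_i) = 5.83/2.37 + 6.99/0.00678 = 1033 d.
K_eq = L / Σ(b_i/K_i) = 12.82 / 1033 = 0.01241 m/day.
Q = K_eq · A · (Δh/L) = 0.01241 × 1620 × (7.84/12.82) = 12.29 m³/day.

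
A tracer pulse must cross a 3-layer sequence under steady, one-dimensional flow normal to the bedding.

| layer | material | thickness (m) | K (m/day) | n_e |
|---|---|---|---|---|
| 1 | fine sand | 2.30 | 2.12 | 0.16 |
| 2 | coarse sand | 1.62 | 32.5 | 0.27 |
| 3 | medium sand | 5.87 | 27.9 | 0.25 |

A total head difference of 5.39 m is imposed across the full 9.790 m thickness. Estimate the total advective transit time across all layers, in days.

0.567

With flow normal to the layers, continuity requires the same specific discharge q through every layer.
Σ(b_i/K_i) = 2.30/2.12 + 1.62/32.5 + 5.87/27.9 = 1.345 d.
q = Δh / Σ(b_i/K_i) = 5.39 / 1.345 = 4.007 m/day.
In each layer the seepage velocity is v_i = q/n_i, so the layer transit time is t_i = b_i·n_i / q:
  layer 1 (fine sand): t_1 = 2.30 × 0.16 / 4.007 = 0.09184 d
  layer 2 (coarse sand): t_2 = 1.62 × 0.27 / 4.007 = 0.1092 d
  layer 3 (medium sand): t_3 = 5.87 × 0.25 / 4.007 = 0.3662 d
Total t = Σ t_i = 0.5672 days.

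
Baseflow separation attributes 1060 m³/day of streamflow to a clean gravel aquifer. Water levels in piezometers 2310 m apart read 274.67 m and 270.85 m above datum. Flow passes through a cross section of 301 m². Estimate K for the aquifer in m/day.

Hydraulic gradient i = (274.67 − 270.85) / 2310 = 3.82 / 2310 = 0.001654.
From Q = K·A·i, K = Q / (A·i) = 1060 / (301.0 × 0.001654) = 2130 m/day.

2130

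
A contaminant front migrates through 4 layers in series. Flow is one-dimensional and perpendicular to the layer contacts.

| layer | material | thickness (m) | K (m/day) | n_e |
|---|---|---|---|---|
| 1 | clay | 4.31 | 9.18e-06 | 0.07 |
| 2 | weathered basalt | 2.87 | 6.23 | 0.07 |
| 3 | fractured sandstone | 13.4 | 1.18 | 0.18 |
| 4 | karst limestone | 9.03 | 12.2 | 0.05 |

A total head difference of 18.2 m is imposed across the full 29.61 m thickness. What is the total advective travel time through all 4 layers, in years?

238

With flow normal to the layers, continuity requires the same specific discharge q through every layer.
Σ(b_i/K_i) = 4.31/9.18e-06 + 2.87/6.23 + 13.4/1.18 + 9.03/12.2 = 4.695e+05 d.
q = Δh / Σ(b_i/K_i) = 18.2 / 4.695e+05 = 3.876e-05 m/day.
In each layer the seepage velocity is v_i = q/n_i, so the layer transit time is t_i = b_i·n_i / q:
  layer 1 (clay): t_1 = 4.31 × 0.07 / 3.876e-05 = 7783 d
  layer 2 (weathered basalt): t_2 = 2.87 × 0.07 / 3.876e-05 = 5183 d
  layer 3 (fractured sandstone): t_3 = 13.4 × 0.18 / 3.876e-05 = 62223 d
  layer 4 (karst limestone): t_4 = 9.03 × 0.05 / 3.876e-05 = 11647 d
Total t = Σ t_i = 86836 days = 237.7 years.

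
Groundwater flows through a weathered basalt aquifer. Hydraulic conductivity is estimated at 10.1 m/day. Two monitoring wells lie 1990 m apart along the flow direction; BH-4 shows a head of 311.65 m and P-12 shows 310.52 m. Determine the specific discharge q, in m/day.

Hydraulic gradient i = (311.65 − 310.52) / 1990 = 1.13 / 1990 = 0.0005678.
Specific discharge q = K · i = 10.10 × 0.0005678 = 0.005735 m/day.

0.00574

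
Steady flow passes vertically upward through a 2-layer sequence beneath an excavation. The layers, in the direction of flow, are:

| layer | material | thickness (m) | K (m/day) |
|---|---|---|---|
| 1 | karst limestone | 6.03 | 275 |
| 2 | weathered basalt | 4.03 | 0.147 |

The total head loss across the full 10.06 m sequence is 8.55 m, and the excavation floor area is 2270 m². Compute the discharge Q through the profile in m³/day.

Flow is perpendicular to layering, so the layers act in series and the equivalent K is the thickness-weighted harmonic mean.
Total thickness L = 6.03 + 4.03 = 10.06 m.
Σ(b_i/K_i) = 6.03/275 + 4.03/0.147 = 27.44 d.
K_eq = L / Σ(b_i/K_i) = 10.06 / 27.44 = 0.3667 m/day.
Q = K_eq · A · (Δh/L) = 0.3667 × 2270 × (8.55/10.06) = 707.4 m³/day.

707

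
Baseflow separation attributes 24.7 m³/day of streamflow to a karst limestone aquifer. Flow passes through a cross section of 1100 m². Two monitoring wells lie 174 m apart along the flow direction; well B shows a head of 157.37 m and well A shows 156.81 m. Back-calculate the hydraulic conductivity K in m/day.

6.98

Hydraulic gradient i = (157.37 − 156.81) / 174 = 0.56 / 174 = 0.003218.
From Q = K·A·i, K = Q / (A·i) = 24.7 / (1100 × 0.003218) = 6.977 m/day.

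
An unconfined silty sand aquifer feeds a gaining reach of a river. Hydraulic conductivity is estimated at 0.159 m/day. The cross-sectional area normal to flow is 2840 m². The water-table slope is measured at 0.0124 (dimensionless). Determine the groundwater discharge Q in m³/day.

5.60

Hydraulic gradient i = 0.0124.
Darcy's law: Q = K · A · i = 0.1590 × 2840 × 0.01240 = 5.599 m³/day.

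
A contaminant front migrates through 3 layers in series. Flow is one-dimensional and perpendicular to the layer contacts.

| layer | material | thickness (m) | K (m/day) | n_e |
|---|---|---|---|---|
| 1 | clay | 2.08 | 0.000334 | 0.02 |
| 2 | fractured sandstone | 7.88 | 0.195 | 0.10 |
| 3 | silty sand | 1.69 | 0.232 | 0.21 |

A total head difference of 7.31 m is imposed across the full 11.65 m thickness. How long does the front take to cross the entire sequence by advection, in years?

2.78

With flow normal to the layers, continuity requires the same specific discharge q through every layer.
Σ(b_i/K_i) = 2.08/0.000334 + 7.88/0.195 + 1.69/0.232 = 6275 d.
q = Δh / Σ(b_i/K_i) = 7.31 / 6275 = 0.001165 m/day.
In each layer the seepage velocity is v_i = q/n_i, so the layer transit time is t_i = b_i·n_i / q:
  layer 1 (clay): t_1 = 2.08 × 0.02 / 0.001165 = 35.71 d
  layer 2 (fractured sandstone): t_2 = 7.88 × 0.10 / 0.001165 = 676.5 d
  layer 3 (silty sand): t_3 = 1.69 × 0.21 / 0.001165 = 304.7 d
Total t = Σ t_i = 1017 days = 2.784 years.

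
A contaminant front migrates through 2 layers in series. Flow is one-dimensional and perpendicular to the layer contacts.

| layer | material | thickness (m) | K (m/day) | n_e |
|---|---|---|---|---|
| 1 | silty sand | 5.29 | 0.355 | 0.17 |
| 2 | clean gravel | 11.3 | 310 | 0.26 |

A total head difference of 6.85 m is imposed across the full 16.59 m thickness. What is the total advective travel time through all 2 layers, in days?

8.37

With flow normal to the layers, continuity requires the same specific discharge q through every layer.
Σ(b_i/K_i) = 5.29/0.355 + 11.3/310 = 14.94 d.
q = Δh / Σ(b_i/K_i) = 6.85 / 14.94 = 0.4586 m/day.
In each layer the seepage velocity is v_i = q/n_i, so the layer transit time is t_i = b_i·n_i / q:
  layer 1 (silty sand): t_1 = 5.29 × 0.17 / 0.4586 = 1.961 d
  layer 2 (clean gravel): t_2 = 11.3 × 0.26 / 0.4586 = 6.407 d
Total t = Σ t_i = 8.368 days.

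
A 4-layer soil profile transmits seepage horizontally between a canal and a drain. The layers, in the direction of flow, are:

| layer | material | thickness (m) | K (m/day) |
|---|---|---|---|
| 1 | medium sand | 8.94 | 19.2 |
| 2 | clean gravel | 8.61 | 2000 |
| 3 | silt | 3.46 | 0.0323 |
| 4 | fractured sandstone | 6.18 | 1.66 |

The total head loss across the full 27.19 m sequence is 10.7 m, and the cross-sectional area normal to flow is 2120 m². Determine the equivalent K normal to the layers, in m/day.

0.244

Flow is perpendicular to layering, so the layers act in series and the equivalent K is the thickness-weighted harmonic mean.
Total thickness L = 8.94 + 8.61 + 3.46 + 6.18 = 27.19 m.
Σ(b_i/K_i) = 8.94/19.2 + 8.61/2000 + 3.46/0.0323 + 6.18/1.66 = 111.3 d.
K_eq = L / Σ(b_i/K_i) = 27.19 / 111.3 = 0.2443 m/day.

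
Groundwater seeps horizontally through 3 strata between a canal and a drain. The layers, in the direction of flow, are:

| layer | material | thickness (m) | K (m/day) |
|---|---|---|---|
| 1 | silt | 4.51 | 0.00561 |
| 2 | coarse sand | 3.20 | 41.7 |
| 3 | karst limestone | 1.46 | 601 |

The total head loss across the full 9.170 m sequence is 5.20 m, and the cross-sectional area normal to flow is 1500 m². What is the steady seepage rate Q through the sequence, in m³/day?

9.70

Flow is perpendicular to layering, so the layers act in series and the equivalent K is the thickness-weighted harmonic mean.
Total thickness L = 4.51 + 3.20 + 1.46 = 9.170 m.
Σ(b_i/K_i) = 4.51/0.00561 + 3.20/41.7 + 1.46/601 = 804.0 d.
K_eq = L / Σ(b_i/K_i) = 9.170 / 804.0 = 0.01141 m/day.
Q = K_eq · A · (Δh/L) = 0.01141 × 1500 × (5.20/9.170) = 9.701 m³/day.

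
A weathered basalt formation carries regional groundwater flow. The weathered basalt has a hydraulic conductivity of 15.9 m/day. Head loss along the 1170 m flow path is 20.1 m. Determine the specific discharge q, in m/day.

0.273

Hydraulic gradient i = Δh / L = 20.1 / 1170 = 0.01718.
Specific discharge q = K · i = 15.90 × 0.01718 = 0.2732 m/day.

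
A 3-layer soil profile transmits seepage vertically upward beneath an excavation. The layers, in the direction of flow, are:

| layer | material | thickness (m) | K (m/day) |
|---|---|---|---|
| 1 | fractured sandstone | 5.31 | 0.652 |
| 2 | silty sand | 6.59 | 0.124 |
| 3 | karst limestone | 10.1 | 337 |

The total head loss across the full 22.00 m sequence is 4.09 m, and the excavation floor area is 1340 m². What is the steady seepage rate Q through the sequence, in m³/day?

89.4

Flow is perpendicular to layering, so the layers act in series and the equivalent K is the thickness-weighted harmonic mean.
Total thickness L = 5.31 + 6.59 + 10.1 = 22.00 m.
Σ(b_i/K_i) = 5.31/0.652 + 6.59/0.124 + 10.1/337 = 61.32 d.
K_eq = L / Σ(b_i/K_i) = 22.00 / 61.32 = 0.3588 m/day.
Q = K_eq · A · (Δh/L) = 0.3588 × 1340 × (4.09/22.00) = 89.38 m³/day.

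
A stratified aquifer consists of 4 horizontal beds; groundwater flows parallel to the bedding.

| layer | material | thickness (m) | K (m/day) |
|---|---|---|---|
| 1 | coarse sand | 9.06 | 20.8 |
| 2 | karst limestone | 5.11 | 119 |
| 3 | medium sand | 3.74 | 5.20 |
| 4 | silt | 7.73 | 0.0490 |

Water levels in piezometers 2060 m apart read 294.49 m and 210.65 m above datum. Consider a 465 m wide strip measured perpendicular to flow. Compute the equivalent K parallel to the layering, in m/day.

31.8

Flow is parallel to layering, so each bed carries its own Darcy discharge and the transmissivities add.
Σ(K_i·b_i) = 20.8×9.06 + 119×5.11 + 5.20×3.74 + 0.0490×7.73 = 816.4 m²/day.
Total thickness b = 25.64 m, so K_eq = Σ(K_i·b_i)/b = 31.84 m/day.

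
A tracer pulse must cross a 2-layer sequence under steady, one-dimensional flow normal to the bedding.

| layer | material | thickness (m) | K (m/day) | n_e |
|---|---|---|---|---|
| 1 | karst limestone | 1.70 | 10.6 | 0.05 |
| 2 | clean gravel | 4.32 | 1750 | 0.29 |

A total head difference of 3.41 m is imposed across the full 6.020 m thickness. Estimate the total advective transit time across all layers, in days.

With flow normal to the layers, continuity requires the same specific discharge q through every layer.
Σ(b_i/K_i) = 1.70/10.6 + 4.32/1750 = 0.1628 d.
q = Δh / Σ(b_i/K_i) = 3.41 / 0.1628 = 20.94 m/day.
In each layer the seepage velocity is v_i = q/n_i, so the layer transit time is t_i = b_i·n_i / q:
  layer 1 (karst limestone): t_1 = 1.70 × 0.05 / 20.94 = 0.004059 d
  layer 2 (clean gravel): t_2 = 4.32 × 0.29 / 20.94 = 0.05983 d
Total t = Σ t_i = 0.06389 days.

0.0639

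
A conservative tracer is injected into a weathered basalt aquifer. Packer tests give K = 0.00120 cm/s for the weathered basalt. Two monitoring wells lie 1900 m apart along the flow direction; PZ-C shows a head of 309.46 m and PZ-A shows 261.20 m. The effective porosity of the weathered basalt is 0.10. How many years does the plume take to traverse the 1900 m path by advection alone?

Convert K: 0.00120 cm/s × 864 = 1.037 m/day.
Hydraulic gradient i = (309.46 − 261.20) / 1900 = 48.26 / 1900 = 0.02540.
Darcy flux q = K · i = 1.037 × 0.02540 = 0.02633 m/day.
Seepage velocity v = q / n_e = 0.02633 / 0.10 = 0.2633 m/day.
Travel time t = L / v = 1900 / 0.2633 = 7215 days = 19.75 years.

19.8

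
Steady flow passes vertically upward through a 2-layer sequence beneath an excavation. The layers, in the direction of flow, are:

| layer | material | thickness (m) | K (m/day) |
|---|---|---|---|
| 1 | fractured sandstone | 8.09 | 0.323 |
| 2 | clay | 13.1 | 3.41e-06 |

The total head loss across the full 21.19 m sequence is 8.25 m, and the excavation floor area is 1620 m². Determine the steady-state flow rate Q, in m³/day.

Flow is perpendicular to layering, so the layers act in series and the equivalent K is the thickness-weighted harmonic mean.
Total thickness L = 8.09 + 13.1 = 21.19 m.
Σ(b_i/K_i) = 8.09/0.323 + 13.1/3.41e-06 = 3.842e+06 d.
K_eq = L / Σ(b_i/K_i) = 21.19 / 3.842e+06 = 5.516e-06 m/day.
Q = K_eq · A · (Δh/L) = 5.516e-06 × 1620 × (8.25/21.19) = 0.003479 m³/day.

0.00348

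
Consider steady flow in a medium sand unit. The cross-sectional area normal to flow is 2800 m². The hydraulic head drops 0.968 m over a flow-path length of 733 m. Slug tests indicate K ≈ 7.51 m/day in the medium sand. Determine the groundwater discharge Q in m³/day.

Hydraulic gradient i = Δh / L = 0.968 / 733 = 0.001321.
Darcy's law: Q = K · A · i = 7.510 × 2800 × 0.001321 = 27.77 m³/day.

27.8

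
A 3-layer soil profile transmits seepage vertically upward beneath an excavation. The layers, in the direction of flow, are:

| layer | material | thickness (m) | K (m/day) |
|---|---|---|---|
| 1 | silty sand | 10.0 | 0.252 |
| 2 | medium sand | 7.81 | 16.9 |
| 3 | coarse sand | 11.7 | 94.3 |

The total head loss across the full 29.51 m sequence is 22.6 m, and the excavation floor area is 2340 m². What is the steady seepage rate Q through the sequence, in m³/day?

Flow is perpendicular to layering, so the layers act in series and the equivalent K is the thickness-weighted harmonic mean.
Total thickness L = 10.0 + 7.81 + 11.7 = 29.51 m.
Σ(b_i/K_i) = 10.0/0.252 + 7.81/16.9 + 11.7/94.3 = 40.27 d.
K_eq = L / Σ(b_i/K_i) = 29.51 / 40.27 = 0.7328 m/day.
Q = K_eq · A · (Δh/L) = 0.7328 × 2340 × (22.6/29.51) = 1313 m³/day.

1310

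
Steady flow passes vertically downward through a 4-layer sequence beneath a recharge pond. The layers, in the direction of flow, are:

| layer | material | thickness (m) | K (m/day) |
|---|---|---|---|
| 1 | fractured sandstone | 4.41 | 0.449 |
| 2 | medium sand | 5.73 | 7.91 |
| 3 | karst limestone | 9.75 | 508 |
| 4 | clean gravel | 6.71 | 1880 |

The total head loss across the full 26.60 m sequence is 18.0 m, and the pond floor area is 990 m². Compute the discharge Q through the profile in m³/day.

1690

Flow is perpendicular to layering, so the layers act in series and the equivalent K is the thickness-weighted harmonic mean.
Total thickness L = 4.41 + 5.73 + 9.75 + 6.71 = 26.60 m.
Σ(b_i/K_i) = 4.41/0.449 + 5.73/7.91 + 9.75/508 + 6.71/1880 = 10.57 d.
K_eq = L / Σ(b_i/K_i) = 26.60 / 10.57 = 2.517 m/day.
Q = K_eq · A · (Δh/L) = 2.517 × 990 × (18.0/26.60) = 1686 m³/day.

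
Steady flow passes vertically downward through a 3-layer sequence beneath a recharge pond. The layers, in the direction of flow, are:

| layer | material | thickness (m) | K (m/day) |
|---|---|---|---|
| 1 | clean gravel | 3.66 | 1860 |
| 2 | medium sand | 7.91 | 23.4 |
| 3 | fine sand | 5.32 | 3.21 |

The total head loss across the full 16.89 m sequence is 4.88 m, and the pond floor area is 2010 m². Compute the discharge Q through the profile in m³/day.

4910

Flow is perpendicular to layering, so the layers act in series and the equivalent K is the thickness-weighted harmonic mean.
Total thickness L = 3.66 + 7.91 + 5.32 = 16.89 m.
Σ(b_i/K_i) = 3.66/1860 + 7.91/23.4 + 5.32/3.21 = 1.997 d.
K_eq = L / Σ(b_i/K_i) = 16.89 / 1.997 = 8.456 m/day.
Q = K_eq · A · (Δh/L) = 8.456 × 2010 × (4.88/16.89) = 4911 m³/day.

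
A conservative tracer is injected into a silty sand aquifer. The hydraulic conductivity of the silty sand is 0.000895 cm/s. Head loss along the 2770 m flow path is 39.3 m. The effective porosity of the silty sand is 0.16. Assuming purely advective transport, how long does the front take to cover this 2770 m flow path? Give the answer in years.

Convert K: 0.000895 cm/s × 864 = 0.7733 m/day.
Hydraulic gradient i = Δh / L = 39.3 / 2770 = 0.01419.
Darcy flux q = K · i = 0.7733 × 0.01419 = 0.01097 m/day.
Seepage velocity v = q / n_e = 0.01097 / 0.16 = 0.06857 m/day.
Travel time t = L / v = 2770 / 0.06857 = 40397 days = 110.6 years.

111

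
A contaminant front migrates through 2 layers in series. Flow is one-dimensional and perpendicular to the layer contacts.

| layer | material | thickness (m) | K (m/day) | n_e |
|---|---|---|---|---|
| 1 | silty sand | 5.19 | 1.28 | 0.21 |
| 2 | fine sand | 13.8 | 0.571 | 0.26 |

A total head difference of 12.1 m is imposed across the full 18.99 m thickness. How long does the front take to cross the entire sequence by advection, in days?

10.9

With flow normal to the layers, continuity requires the same specific discharge q through every layer.
Σ(b_i/K_i) = 5.19/1.28 + 13.8/0.571 = 28.22 d.
q = Δh / Σ(b_i/K_i) = 12.1 / 28.22 = 0.4287 m/day.
In each layer the seepage velocity is v_i = q/n_i, so the layer transit time is t_i = b_i·n_i / q:
  layer 1 (silty sand): t_1 = 5.19 × 0.21 / 0.4287 = 2.542 d
  layer 2 (fine sand): t_2 = 13.8 × 0.26 / 0.4287 = 8.369 d
Total t = Σ t_i = 10.91 days.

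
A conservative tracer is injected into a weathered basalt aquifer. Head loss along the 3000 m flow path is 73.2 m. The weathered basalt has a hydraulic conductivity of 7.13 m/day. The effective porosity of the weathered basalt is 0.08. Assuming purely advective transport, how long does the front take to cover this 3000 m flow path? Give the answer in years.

3.78

Hydraulic gradient i = Δh / L = 73.2 / 3000 = 0.02440.
Darcy flux q = K · i = 7.130 × 0.02440 = 0.1740 m/day.
Seepage velocity v = q / n_e = 0.1740 / 0.08 = 2.175 m/day.
Travel time t = L / v = 3000 / 2.175 = 1380 days = 3.777 years.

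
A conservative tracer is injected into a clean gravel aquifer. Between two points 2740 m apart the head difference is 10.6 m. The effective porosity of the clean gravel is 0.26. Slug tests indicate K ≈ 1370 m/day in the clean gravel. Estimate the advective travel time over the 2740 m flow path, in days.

Hydraulic gradient i = Δh / L = 10.6 / 2740 = 0.003869.
Darcy flux q = K · i = 1370 × 0.003869 = 5.300 m/day.
Seepage velocity v = q / n_e = 5.300 / 0.26 = 20.38 m/day.
Travel time t = L / v = 2740 / 20.38 = 134.4 days.

134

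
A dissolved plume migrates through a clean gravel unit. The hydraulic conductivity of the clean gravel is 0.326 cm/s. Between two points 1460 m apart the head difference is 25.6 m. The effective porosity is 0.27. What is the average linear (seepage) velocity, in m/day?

18.3

Convert K: 0.326 cm/s × 864 = 281.7 m/day.
Hydraulic gradient i = Δh / L = 25.6 / 1460 = 0.01753.
Darcy flux q = K · i = 281.7 × 0.01753 = 4.939 m/day.
Seepage velocity v = q / n_e = 4.939 / 0.27 = 18.29 m/day.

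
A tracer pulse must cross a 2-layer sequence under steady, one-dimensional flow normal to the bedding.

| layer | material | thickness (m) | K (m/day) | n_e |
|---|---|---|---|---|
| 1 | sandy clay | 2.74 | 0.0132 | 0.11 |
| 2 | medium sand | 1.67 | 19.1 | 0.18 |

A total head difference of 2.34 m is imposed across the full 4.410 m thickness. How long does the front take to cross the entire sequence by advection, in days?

53.4

With flow normal to the layers, continuity requires the same specific discharge q through every layer.
Σ(b_i/K_i) = 2.74/0.0132 + 1.67/19.1 = 207.7 d.
q = Δh / Σ(b_i/K_i) = 2.34 / 207.7 = 0.01127 m/day.
In each layer the seepage velocity is v_i = q/n_i, so the layer transit time is t_i = b_i·n_i / q:
  layer 1 (sandy clay): t_1 = 2.74 × 0.11 / 0.01127 = 26.75 d
  layer 2 (medium sand): t_2 = 1.67 × 0.18 / 0.01127 = 26.68 d
Total t = Σ t_i = 53.42 days.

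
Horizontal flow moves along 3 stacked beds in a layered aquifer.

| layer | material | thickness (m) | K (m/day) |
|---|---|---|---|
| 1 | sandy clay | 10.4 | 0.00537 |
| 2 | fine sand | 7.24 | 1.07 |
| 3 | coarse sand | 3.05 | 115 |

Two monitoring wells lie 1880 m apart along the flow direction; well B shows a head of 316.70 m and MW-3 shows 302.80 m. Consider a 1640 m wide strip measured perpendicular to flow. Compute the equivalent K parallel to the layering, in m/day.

Flow is parallel to layering, so each bed carries its own Darcy discharge and the transmissivities add.
Σ(K_i·b_i) = 0.00537×10.4 + 1.07×7.24 + 115×3.05 = 358.6 m²/day.
Total thickness b = 20.69 m, so K_eq = Σ(K_i·b_i)/b = 17.33 m/day.

17.3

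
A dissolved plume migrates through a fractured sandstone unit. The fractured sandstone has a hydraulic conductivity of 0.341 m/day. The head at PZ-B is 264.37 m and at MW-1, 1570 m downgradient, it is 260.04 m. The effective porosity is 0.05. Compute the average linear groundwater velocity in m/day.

Hydraulic gradient i = (264.37 − 260.04) / 1570 = 4.33 / 1570 = 0.002758.
Darcy flux q = K · i = 0.3410 × 0.002758 = 0.0009405 m/day.
Seepage velocity v = q / n_e = 0.0009405 / 0.05 = 0.01881 m/day.

0.0188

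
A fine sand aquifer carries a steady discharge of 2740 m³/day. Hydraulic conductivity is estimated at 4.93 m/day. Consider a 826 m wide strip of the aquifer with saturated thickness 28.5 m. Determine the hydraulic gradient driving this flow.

Cross-sectional area A = 826 × 28.5 = 23541 m².
From Q = K·A·i, i = Q / (K·A) = 2740 / (4.930 × 23541) = 0.02361.

0.0236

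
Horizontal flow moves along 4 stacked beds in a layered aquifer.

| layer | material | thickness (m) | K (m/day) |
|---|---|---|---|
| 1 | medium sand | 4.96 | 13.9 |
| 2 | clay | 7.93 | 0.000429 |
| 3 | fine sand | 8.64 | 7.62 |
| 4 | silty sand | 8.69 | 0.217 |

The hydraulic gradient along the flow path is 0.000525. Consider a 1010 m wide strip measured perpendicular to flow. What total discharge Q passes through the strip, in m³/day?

Flow is parallel to layering, so each bed carries its own Darcy discharge and the transmissivities add.
Σ(K_i·b_i) = 13.9×4.96 + 0.000429×7.93 + 7.62×8.64 + 0.217×8.69 = 136.7 m²/day.
Hydraulic gradient i = 0.000525.
Q = Σ(K_i·b_i) · W · i = 136.7 × 1010 × 0.0005250 = 72.47 m³/day.

72.5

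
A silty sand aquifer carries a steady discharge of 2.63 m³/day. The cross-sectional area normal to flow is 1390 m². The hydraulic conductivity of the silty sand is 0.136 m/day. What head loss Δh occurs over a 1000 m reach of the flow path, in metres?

13.9

From Q = K·A·i, i = Q / (K·A) = 2.63 / (0.1360 × 1390) = 0.01391.
Head loss Δh = i · L = 0.01391 × 1000 = 13.91 m.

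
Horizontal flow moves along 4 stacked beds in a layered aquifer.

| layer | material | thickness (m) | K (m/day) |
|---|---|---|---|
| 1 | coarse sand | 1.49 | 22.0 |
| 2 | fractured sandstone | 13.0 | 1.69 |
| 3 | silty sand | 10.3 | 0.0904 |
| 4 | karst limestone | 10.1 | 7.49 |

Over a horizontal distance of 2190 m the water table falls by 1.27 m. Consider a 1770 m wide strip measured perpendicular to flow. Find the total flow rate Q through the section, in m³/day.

135

Flow is parallel to layering, so each bed carries its own Darcy discharge and the transmissivities add.
Σ(K_i·b_i) = 22.0×1.49 + 1.69×13.0 + 0.0904×10.3 + 7.49×10.1 = 131.3 m²/day.
Hydraulic gradient i = Δh / L = 1.27 / 2190 = 0.0005799.
Q = Σ(K_i·b_i) · W · i = 131.3 × 1770 × 0.0005799 = 134.8 m³/day.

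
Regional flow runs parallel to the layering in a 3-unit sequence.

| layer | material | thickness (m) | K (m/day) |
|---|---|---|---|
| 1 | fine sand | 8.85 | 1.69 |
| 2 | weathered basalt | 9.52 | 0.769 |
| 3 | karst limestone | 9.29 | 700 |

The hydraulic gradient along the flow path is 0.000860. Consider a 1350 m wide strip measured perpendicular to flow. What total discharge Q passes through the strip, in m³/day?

Flow is parallel to layering, so each bed carries its own Darcy discharge and the transmissivities add.
Σ(K_i·b_i) = 1.69×8.85 + 0.769×9.52 + 700×9.29 = 6525 m²/day.
Hydraulic gradient i = 0.000860.
Q = Σ(K_i·b_i) · W · i = 6525 × 1350 × 0.0008600 = 7576 m³/day.

7580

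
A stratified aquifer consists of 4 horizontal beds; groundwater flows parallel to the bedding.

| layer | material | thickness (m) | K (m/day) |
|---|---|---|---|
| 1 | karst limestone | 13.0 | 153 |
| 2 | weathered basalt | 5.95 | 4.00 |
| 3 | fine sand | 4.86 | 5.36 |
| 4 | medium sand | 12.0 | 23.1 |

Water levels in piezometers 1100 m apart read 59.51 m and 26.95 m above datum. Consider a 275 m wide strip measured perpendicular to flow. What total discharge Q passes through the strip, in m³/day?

18900

Flow is parallel to layering, so each bed carries its own Darcy discharge and the transmissivities add.
Σ(K_i·b_i) = 153×13.0 + 4.00×5.95 + 5.36×4.86 + 23.1×12.0 = 2316 m²/day.
Hydraulic gradient i = (59.51 − 26.95) / 1100 = 32.56 / 1100 = 0.02960.
Q = Σ(K_i·b_i) · W · i = 2316 × 275 × 0.02960 = 18853 m³/day.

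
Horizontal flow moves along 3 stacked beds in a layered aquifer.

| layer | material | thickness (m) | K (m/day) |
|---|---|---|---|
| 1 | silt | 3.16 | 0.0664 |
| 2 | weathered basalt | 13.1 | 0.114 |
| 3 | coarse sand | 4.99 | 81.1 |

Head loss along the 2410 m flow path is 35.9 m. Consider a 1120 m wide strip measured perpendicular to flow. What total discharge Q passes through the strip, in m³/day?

Flow is parallel to layering, so each bed carries its own Darcy discharge and the transmissivities add.
Σ(K_i·b_i) = 0.0664×3.16 + 0.114×13.1 + 81.1×4.99 = 406.4 m²/day.
Hydraulic gradient i = Δh / L = 35.9 / 2410 = 0.01490.
Q = Σ(K_i·b_i) · W · i = 406.4 × 1120 × 0.01490 = 6780 m³/day.

6780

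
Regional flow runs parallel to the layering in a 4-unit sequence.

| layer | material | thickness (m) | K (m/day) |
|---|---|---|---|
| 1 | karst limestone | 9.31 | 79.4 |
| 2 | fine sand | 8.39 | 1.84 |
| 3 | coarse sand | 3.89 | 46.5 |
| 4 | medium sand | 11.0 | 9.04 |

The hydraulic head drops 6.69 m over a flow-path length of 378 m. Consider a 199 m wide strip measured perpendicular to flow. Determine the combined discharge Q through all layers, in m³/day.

Flow is parallel to layering, so each bed carries its own Darcy discharge and the transmissivities add.
Σ(K_i·b_i) = 79.4×9.31 + 1.84×8.39 + 46.5×3.89 + 9.04×11.0 = 1035 m²/day.
Hydraulic gradient i = Δh / L = 6.69 / 378 = 0.01770.
Q = Σ(K_i·b_i) · W · i = 1035 × 199 × 0.01770 = 3645 m³/day.

3650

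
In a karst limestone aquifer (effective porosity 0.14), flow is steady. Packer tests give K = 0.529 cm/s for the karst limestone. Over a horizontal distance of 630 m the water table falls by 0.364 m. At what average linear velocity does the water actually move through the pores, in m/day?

1.89

Convert K: 0.529 cm/s × 864 = 457.1 m/day.
Hydraulic gradient i = Δh / L = 0.364 / 630 = 0.0005778.
Darcy flux q = K · i = 457.1 × 0.0005778 = 0.2641 m/day.
Seepage velocity v = q / n_e = 0.2641 / 0.14 = 1.886 m/day.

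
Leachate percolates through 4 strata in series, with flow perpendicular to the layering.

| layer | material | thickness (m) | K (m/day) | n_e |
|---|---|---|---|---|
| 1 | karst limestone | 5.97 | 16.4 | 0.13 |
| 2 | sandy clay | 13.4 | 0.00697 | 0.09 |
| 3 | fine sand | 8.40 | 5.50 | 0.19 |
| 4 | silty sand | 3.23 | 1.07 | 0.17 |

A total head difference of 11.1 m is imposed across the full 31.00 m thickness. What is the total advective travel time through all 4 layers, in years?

1.96

With flow normal to the layers, continuity requires the same specific discharge q through every layer.
Σ(b_i/K_i) = 5.97/16.4 + 13.4/0.00697 + 8.40/5.50 + 3.23/1.07 = 1927 d.
q = Δh / Σ(b_i/K_i) = 11.1 / 1927 = 0.005759 m/day.
In each layer the seepage velocity is v_i = q/n_i, so the layer transit time is t_i = b_i·n_i / q:
  layer 1 (karst limestone): t_1 = 5.97 × 0.13 / 0.005759 = 134.8 d
  layer 2 (sandy clay): t_2 = 13.4 × 0.09 / 0.005759 = 209.4 d
  layer 3 (fine sand): t_3 = 8.40 × 0.19 / 0.005759 = 277.1 d
  layer 4 (silty sand): t_4 = 3.23 × 0.17 / 0.005759 = 95.35 d
Total t = Σ t_i = 716.7 days = 1.962 years.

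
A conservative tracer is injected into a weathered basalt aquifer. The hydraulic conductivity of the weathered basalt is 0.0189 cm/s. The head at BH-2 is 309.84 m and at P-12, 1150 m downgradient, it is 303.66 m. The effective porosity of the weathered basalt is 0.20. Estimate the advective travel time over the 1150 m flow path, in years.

7.18

Convert K: 0.0189 cm/s × 864 = 16.33 m/day.
Hydraulic gradient i = (309.84 − 303.66) / 1150 = 6.18 / 1150 = 0.005374.
Darcy flux q = K · i = 16.33 × 0.005374 = 0.08775 m/day.
Seepage velocity v = q / n_e = 0.08775 / 0.20 = 0.4388 m/day.
Travel time t = L / v = 1150 / 0.4388 = 2621 days = 7.176 years.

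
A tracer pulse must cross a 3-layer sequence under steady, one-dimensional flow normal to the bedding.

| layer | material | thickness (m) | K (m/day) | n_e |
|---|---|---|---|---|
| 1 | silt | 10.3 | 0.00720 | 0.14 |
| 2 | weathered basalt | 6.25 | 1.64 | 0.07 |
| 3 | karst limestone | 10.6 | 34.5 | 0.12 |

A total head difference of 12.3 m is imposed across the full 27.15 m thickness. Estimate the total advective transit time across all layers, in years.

1.01

With flow normal to the layers, continuity requires the same specific discharge q through every layer.
Σ(b_i/K_i) = 10.3/0.00720 + 6.25/1.64 + 10.6/34.5 = 1435 d.
q = Δh / Σ(b_i/K_i) = 12.3 / 1435 = 0.008573 m/day.
In each layer the seepage velocity is v_i = q/n_i, so the layer transit time is t_i = b_i·n_i / q:
  layer 1 (silt): t_1 = 10.3 × 0.14 / 0.008573 = 168.2 d
  layer 2 (weathered basalt): t_2 = 6.25 × 0.07 / 0.008573 = 51.03 d
  layer 3 (karst limestone): t_3 = 10.6 × 0.12 / 0.008573 = 148.4 d
Total t = Σ t_i = 367.6 days = 1.006 years.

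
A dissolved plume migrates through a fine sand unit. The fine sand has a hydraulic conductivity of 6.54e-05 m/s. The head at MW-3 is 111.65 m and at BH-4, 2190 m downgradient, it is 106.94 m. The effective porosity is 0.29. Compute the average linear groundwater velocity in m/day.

Convert K: 6.54e-05 m/s × 86400 = 5.651 m/day.
Hydraulic gradient i = (111.65 − 106.94) / 2190 = 4.71 / 2190 = 0.002151.
Darcy flux q = K · i = 5.651 × 0.002151 = 0.01215 m/day.
Seepage velocity v = q / n_e = 0.01215 / 0.29 = 0.04191 m/day.

0.0419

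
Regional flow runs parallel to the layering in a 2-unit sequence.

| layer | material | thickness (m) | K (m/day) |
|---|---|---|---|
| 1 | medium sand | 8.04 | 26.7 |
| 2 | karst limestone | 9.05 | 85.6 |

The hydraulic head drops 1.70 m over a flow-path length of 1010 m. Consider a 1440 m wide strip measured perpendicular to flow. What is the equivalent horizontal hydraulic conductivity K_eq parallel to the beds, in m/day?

57.9

Flow is parallel to layering, so each bed carries its own Darcy discharge and the transmissivities add.
Σ(K_i·b_i) = 26.7×8.04 + 85.6×9.05 = 989.3 m²/day.
Total thickness b = 17.09 m, so K_eq = Σ(K_i·b_i)/b = 57.89 m/day.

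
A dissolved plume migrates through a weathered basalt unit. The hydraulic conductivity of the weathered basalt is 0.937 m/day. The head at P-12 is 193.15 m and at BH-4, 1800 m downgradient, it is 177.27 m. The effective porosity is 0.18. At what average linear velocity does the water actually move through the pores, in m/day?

0.0459

Hydraulic gradient i = (193.15 − 177.27) / 1800 = 15.88 / 1800 = 0.008822.
Darcy flux q = K · i = 0.9370 × 0.008822 = 0.008266 m/day.
Seepage velocity v = q / n_e = 0.008266 / 0.18 = 0.04592 m/day.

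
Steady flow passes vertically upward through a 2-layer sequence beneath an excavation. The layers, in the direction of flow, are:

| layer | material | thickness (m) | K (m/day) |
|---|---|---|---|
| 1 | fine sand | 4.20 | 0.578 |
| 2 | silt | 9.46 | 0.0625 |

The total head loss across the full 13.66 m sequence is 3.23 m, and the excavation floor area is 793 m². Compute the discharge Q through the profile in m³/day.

Flow is perpendicular to layering, so the layers act in series and the equivalent K is the thickness-weighted harmonic mean.
Total thickness L = 4.20 + 9.46 = 13.66 m.
Σ(b_i/K_i) = 4.20/0.578 + 9.46/0.0625 = 158.6 d.
K_eq = L / Σ(b_i/K_i) = 13.66 / 158.6 = 0.08611 m/day.
Q = K_eq · A · (Δh/L) = 0.08611 × 793 × (3.23/13.66) = 16.15 m³/day.

16.1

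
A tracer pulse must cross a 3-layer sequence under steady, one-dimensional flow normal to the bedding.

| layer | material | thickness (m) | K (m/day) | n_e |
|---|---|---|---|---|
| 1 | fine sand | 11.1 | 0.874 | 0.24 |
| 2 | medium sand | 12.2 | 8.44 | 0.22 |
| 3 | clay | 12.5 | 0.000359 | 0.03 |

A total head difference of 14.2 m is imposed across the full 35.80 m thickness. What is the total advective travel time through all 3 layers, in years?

With flow normal to the layers, continuity requires the same specific discharge q through every layer.
Σ(b_i/K_i) = 11.1/0.874 + 12.2/8.44 + 12.5/0.000359 = 34833 d.
q = Δh / Σ(b_i/K_i) = 14.2 / 34833 = 0.0004077 m/day.
In each layer the seepage velocity is v_i = q/n_i, so the layer transit time is t_i = b_i·n_i / q:
  layer 1 (fine sand): t_1 = 11.1 × 0.24 / 0.0004077 = 6535 d
  layer 2 (medium sand): t_2 = 12.2 × 0.22 / 0.0004077 = 6584 d
  layer 3 (clay): t_3 = 12.5 × 0.03 / 0.0004077 = 919.9 d
Total t = Σ t_i = 14039 days = 38.44 years.

38.4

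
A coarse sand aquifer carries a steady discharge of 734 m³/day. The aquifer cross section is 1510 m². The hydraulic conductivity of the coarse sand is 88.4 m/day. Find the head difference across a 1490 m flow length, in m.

8.19

From Q = K·A·i, i = Q / (K·A) = 734 / (88.40 × 1510) = 0.005499.
Head loss Δh = i · L = 0.005499 × 1490 = 8.193 m.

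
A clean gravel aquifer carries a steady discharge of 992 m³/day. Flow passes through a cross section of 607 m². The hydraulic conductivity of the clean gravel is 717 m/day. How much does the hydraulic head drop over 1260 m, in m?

2.87

From Q = K·A·i, i = Q / (K·A) = 992 / (717.0 × 607.0) = 0.002279.
Head loss Δh = i · L = 0.002279 × 1260 = 2.872 m.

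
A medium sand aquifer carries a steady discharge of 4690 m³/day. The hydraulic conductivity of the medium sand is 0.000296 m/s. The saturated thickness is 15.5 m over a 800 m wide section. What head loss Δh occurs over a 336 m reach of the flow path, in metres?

4.97

Convert K: 0.000296 m/s × 86400 = 25.57 m/day.
Cross-sectional area A = 800 × 15.5 = 12400 m².
From Q = K·A·i, i = Q / (K·A) = 4690 / (25.57 × 12400) = 0.01479.
Head loss Δh = i · L = 0.01479 × 336 = 4.969 m.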